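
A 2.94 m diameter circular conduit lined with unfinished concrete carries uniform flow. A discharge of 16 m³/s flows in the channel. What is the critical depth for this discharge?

At critical depth, Q² T / (g A³) = 1, i.e. A³/T = Q²/g = 16²/9.81 = 26.1.
Try y = 1.95 m: A³/T = 39.3 — too large.
Try y = 1.47 m: A³/T = 13.3 — too small.
Try y = 1.75 m: A³/T = 25.9 — ≈ 26.1.

y_c = 1.75 m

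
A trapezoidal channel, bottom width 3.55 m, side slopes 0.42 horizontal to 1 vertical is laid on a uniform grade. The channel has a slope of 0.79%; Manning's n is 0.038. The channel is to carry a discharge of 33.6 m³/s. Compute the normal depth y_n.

Manning's equation rearranged: A R^(2/3) = nQ / (1·√S) = 0.038 × 33.6 / (√0.0079) = 14.37.
At y = 2.13 m: A R^(2/3) = 10.44 — short.
At y = 2.95 m: A R^(2/3) = 17.85 — over.
At y = 2.59 m: A R^(2/3) = 14.38 — close enough.

y_n = 2.59 m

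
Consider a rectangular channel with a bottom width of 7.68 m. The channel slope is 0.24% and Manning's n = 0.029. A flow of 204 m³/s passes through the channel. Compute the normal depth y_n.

y_n = 8.27 m

Manning's equation rearranged: A R^(2/3) = nQ / (1·√S) = 0.029 × 204 / (√0.0024) = 120.8.
Try y = 6.13 m: A R^(2/3) = 83.47 — short.
Try y = 10.5 m: A R^(2/3) = 160.6 — over.
Try y = 8.27 m: A R^(2/3) = 120.8 — ≈ 120.8.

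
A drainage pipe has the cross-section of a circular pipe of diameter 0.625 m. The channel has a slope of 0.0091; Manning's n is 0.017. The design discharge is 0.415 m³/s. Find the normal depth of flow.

y_n = 0.435 m

Manning's equation rearranged: A R^(2/3) = nQ / (1·√S) = 0.017 × 0.415 / (√0.0091) = 0.07396.
Trying y = 0.474 m: A R^(2/3) = 0.0822 — too large.
Trying y = 0.435 m: A R^(2/3) = 0.07396 — matches.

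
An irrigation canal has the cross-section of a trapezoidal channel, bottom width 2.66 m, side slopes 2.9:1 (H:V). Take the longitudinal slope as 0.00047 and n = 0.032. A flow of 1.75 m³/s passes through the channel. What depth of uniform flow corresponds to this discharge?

Manning's equation rearranged: A R^(2/3) = nQ / (1·√S) = 0.032 × 1.75 / (√0.00047) = 2.583.
Try y = 0.606 m: A R^(2/3) = 1.501 — too small.
Try y = 0.798 m: A R^(2/3) = 2.584 — close enough.

y_n = 0.798 m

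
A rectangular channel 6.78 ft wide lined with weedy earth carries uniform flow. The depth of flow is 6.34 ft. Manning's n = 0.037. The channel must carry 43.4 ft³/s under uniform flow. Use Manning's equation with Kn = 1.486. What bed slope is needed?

S = 0.00022

Flow area A = b·y = 6.78 × 6.34 = 42.99 ft². Wetted perimeter P = b + 2y = 6.78 + 2×6.34 = 19.46 ft.
Hydraulic radius R = A/P = 42.99/19.46 = 2.209 ft.
From Manning's equation, S = [nQ / (1.486 A R^(2/3))]² = [0.037 × 43.4 / (1.486 × 42.99 × 2.209^(2/3))]² = 0.00022.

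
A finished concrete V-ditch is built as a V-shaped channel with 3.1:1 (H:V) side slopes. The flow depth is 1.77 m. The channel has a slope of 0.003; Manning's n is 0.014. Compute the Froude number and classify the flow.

For a triangular section with side slope z = 3.1: A = zy² = 3.1×1.77² = 9.712 m²; P = 2y√(1+z²) = 2×1.77×3.257 = 11.53 m.
Hydraulic radius R = A/P = 9.712/11.53 = 0.8423 m.
V = (1/n) R^(2/3) √S = (1/0.014) × 0.8423^(2/3) × √0.003 = 3.489 m/s. Hydraulic depth D_h = A/T = 9.712/10.97 = 0.885 m.
Froude number Fr = V/√(g·D_h) = 3.489/√(9.81×0.885) = 1.18, which is greater than 1, so the flow is supercritical.

supercritical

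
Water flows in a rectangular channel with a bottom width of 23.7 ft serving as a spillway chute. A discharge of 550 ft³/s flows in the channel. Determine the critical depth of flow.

For a rectangular channel, critical depth y_c = (q²/g)^(1/3) where q = Q/b = 550/23.7 = 23.21 ft²/s.
So y_c = (23.21²/32.2)^(1/3) = 2.56 ft.

y_c = 2.56 ft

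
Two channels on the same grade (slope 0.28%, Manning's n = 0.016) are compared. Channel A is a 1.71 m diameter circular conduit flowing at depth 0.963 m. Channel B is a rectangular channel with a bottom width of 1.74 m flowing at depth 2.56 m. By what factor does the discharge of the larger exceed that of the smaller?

Channel A: For a circular section of diameter D = 1.71 m at depth y = 0.963 m, the central angle is θ = 2 arccos(1 − 2y/D) = 3.395 rad. Then A = (D²/8)(θ − sin θ) = 1.332 m² and P = Dθ/2 = 2.903 m. Hydraulic radius R = A/P = 1.332/2.903 = 0.4591 m. Q_A = (1/0.016)·1.332·0.4591^(2/3)·√0.0028 = 2.622 m³/s.
Channel B: Flow area A = b·y = 1.74 × 2.56 = 4.454 m². Wetted perimeter P = b + 2y = 1.74 + 2×2.56 = 6.86 m. Hydraulic radius R = A/P = 4.454/6.86 = 0.6493 m. Q_B = (1/0.016)·4.454·0.6493^(2/3)·√0.0028 = 11.05 m³/s.
The larger discharge is 11.05 m³/s and the smaller is 2.622 m³/s; the ratio is 4.21.

4.21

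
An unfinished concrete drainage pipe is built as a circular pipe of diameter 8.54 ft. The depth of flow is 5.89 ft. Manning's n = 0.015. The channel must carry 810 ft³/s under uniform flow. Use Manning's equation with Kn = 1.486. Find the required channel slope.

For a circular section of diameter D = 8.54 ft at depth y = 5.89 ft, the central angle is θ = 2 arccos(1 − 2y/D) = 3.92 rad. Then A = (D²/8)(θ − sin θ) = 42.14 ft² and P = Dθ/2 = 16.74 ft.
Hydraulic radius R = A/P = 42.14/16.74 = 2.517 ft.
From Manning's equation, S = [nQ / (1.486 A R^(2/3))]² = [0.015 × 810 / (1.486 × 42.14 × 2.517^(2/3))]² = 0.011.

S = 0.011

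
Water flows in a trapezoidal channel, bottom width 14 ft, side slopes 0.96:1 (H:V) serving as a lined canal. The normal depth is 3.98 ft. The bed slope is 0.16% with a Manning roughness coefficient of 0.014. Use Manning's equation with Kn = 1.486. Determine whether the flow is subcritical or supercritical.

subcritical

With bottom width b = 14 ft and side slope z = 0.96: A = (b + zy)y = (14 + 0.96×3.98)×3.98 = 70.93 ft²; P = b + 2y√(1+z²) = 14 + 2×3.98×1.386 = 25.03 ft.
Hydraulic radius R = A/P = 70.93/25.03 = 2.833 ft.
V = (1.486/n) R^(2/3) √S = (1.486/0.014) × 2.833^(2/3) × √0.0016 = 8.501 ft/s. Hydraulic depth D_h = A/T = 70.93/21.64 = 3.277 ft.
Froude number Fr = V/√(g·D_h) = 8.501/√(32.2×3.277) = 0.828, which is less than 1, so the flow is subcritical.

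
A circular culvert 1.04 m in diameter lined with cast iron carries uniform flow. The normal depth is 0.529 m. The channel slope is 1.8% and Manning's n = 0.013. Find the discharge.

For a circular section of diameter D = 1.04 m at depth y = 0.529 m, the central angle is θ = 2 arccos(1 − 2y/D) = 3.176 rad. Then A = (D²/8)(θ − sin θ) = 0.4341 m² and P = Dθ/2 = 1.652 m.
Hydraulic radius R = A/P = 0.4341/1.652 = 0.2628 m.
Manning's equation: Q = (1/n) A R^(2/3) S^(1/2) = (1/0.013) × 0.4341 × 0.2628^(2/3) × 0.018^(1/2) = 1.84 m³/s.

Q = 1.84 m³/s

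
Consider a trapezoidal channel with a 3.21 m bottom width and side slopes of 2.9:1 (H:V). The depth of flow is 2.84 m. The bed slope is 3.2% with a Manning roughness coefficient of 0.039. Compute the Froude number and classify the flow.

With bottom width b = 3.21 m and side slope z = 2.9: A = (b + zy)y = (3.21 + 2.9×2.84)×2.84 = 32.51 m²; P = b + 2y√(1+z²) = 3.21 + 2×2.84×3.068 = 20.63 m.
Hydraulic radius R = A/P = 32.51/20.63 = 1.575 m.
V = (1/n) R^(2/3) √S = (1/0.039) × 1.575^(2/3) × √0.032 = 6.21 m/s. Hydraulic depth D_h = A/T = 32.51/19.68 = 1.652 m.
Froude number Fr = V/√(g·D_h) = 6.21/√(9.81×1.652) = 1.54, which is greater than 1, so the flow is supercritical.

supercritical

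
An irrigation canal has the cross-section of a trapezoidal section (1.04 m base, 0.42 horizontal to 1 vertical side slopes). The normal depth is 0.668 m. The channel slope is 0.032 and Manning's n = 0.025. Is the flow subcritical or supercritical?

With bottom width b = 1.04 m and side slope z = 0.42: A = (b + zy)y = (1.04 + 0.42×0.668)×0.668 = 0.8821 m²; P = b + 2y√(1+z²) = 1.04 + 2×0.668×1.085 = 2.489 m.
Hydraulic radius R = A/P = 0.8821/2.489 = 0.3544 m.
V = (1/n) R^(2/3) √S = (1/0.025) × 0.3544^(2/3) × √0.032 = 3.583 m/s. Hydraulic depth D_h = A/T = 0.8821/1.601 = 0.5509 m.
Froude number Fr = V/√(g·D_h) = 3.583/√(9.81×0.5509) = 1.54, which is greater than 1, so the flow is supercritical.

supercritical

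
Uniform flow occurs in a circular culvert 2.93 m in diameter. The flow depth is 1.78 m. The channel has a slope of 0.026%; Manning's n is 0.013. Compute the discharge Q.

For a circular section of diameter D = 2.93 m at depth y = 1.78 m, the central angle is θ = 2 arccos(1 − 2y/D) = 3.575 rad. Then A = (D²/8)(θ − sin θ) = 4.287 m² and P = Dθ/2 = 5.237 m.
Hydraulic radius R = A/P = 4.287/5.237 = 0.8186 m.
Manning's equation: Q = (1/n) A R^(2/3) S^(1/2) = (1/0.013) × 4.287 × 0.8186^(2/3) × 0.00026^(1/2) = 4.65 m³/s.

Q = 4.65 m³/s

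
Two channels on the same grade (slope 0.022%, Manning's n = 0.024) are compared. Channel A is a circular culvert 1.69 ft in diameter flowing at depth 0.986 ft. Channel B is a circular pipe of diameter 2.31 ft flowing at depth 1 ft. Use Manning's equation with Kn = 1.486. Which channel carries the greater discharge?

channel B

Channel A: For a circular section of diameter D = 1.69 ft at depth y = 0.986 ft, the central angle is θ = 2 arccos(1 − 2y/D) = 3.477 rad. Then A = (D²/8)(θ − sin θ) = 1.359 ft² and P = Dθ/2 = 2.938 ft. Hydraulic radius R = A/P = 1.359/2.938 = 0.4625 ft. Q_A = (1.486/0.024)·1.359·0.4625^(2/3)·√0.00022 = 0.7463 ft³/s.
Channel B: For a circular section of diameter D = 2.31 ft at depth y = 1 ft, the central angle is θ = 2 arccos(1 − 2y/D) = 2.872 rad. Then A = (D²/8)(θ − sin θ) = 1.739 ft² and P = Dθ/2 = 3.318 ft. Hydraulic radius R = A/P = 1.739/3.318 = 0.524 ft. Q_B = (1.486/0.024)·1.739·0.524^(2/3)·√0.00022 = 1.038 ft³/s.
Q_A = 0.7463 ft³/s vs Q_B = 1.038 ft³/s, so channel B carries more.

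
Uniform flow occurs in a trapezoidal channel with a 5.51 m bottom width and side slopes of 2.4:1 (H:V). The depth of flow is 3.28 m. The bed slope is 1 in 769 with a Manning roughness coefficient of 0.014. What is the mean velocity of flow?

V = 4.01 m/s

With bottom width b = 5.51 m and side slope z = 2.4: A = (b + zy)y = (5.51 + 2.4×3.28)×3.28 = 43.89 m²; P = b + 2y√(1+z²) = 5.51 + 2×3.28×2.6 = 22.57 m.
Hydraulic radius R = A/P = 43.89/22.57 = 1.945 m.
From Manning's equation, V = (1/n) R^(2/3) S^(1/2) = (1/0.014) × 1.945^(2/3) × 0.0013^(1/2) = 4.01 m/s.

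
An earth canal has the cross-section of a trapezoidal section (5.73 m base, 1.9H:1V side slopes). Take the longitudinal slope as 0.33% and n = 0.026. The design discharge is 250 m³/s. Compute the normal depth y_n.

Manning's equation rearranged: A R^(2/3) = nQ / (1·√S) = 0.026 × 250 / (√0.0033) = 113.2.
At y = 4.91 m: A R^(2/3) = 145.4 — too large.
At y = 4.37 m: A R^(2/3) = 113.1 — matches.

y_n = 4.37 m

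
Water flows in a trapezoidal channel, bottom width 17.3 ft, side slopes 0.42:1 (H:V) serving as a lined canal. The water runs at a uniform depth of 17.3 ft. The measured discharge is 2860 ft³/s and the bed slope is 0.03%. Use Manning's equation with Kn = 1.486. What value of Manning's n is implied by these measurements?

n = 0.015

With bottom width b = 17.3 ft and side slope z = 0.42: A = (b + zy)y = (17.3 + 0.42×17.3)×17.3 = 425 ft²; P = b + 2y√(1+z²) = 17.3 + 2×17.3×1.085 = 54.83 ft.
Hydraulic radius R = A/P = 425/54.83 = 7.751 ft.
Rearranging Manning's equation: n = (1.486/Q) A R^(2/3) S^(1/2) = (1.486/2860) × 425 × 7.751^(2/3) × √0.0003 = 0.015.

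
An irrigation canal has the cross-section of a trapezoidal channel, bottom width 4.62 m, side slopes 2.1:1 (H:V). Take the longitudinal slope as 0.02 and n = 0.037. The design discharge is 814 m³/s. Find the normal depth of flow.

Manning's equation rearranged: A R^(2/3) = nQ / (1·√S) = 0.037 × 814 / (√0.02) = 213.
At y = 6.8 m: A R^(2/3) = 298.8 — too large.
At y = 4.9 m: A R^(2/3) = 140.4 — too small.
At y = 5.88 m: A R^(2/3) = 213.1 — matches.

y_n = 5.88 m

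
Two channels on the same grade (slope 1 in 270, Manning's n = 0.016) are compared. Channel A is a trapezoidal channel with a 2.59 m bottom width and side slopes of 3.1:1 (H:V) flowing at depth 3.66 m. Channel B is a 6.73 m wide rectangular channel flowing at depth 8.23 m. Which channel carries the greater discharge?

channel B

Channel A: With bottom width b = 2.59 m and side slope z = 3.1: A = (b + zy)y = (2.59 + 3.1×3.66)×3.66 = 51.01 m²; P = b + 2y√(1+z²) = 2.59 + 2×3.66×3.257 = 26.43 m. Hydraulic radius R = A/P = 51.01/26.43 = 1.93 m. Q_A = (1/0.016)·51.01·1.93^(2/3)·√0.003704 = 300.7 m³/s.
Channel B: Flow area A = b·y = 6.73 × 8.23 = 55.39 m². Wetted perimeter P = b + 2y = 6.73 + 2×8.23 = 23.19 m. Hydraulic radius R = A/P = 55.39/23.19 = 2.388 m. Q_B = (1/0.016)·55.39·2.388^(2/3)·√0.003704 = 376.4 m³/s.
Q_A = 300.7 m³/s vs Q_B = 376.4 m³/s, so channel B carries more.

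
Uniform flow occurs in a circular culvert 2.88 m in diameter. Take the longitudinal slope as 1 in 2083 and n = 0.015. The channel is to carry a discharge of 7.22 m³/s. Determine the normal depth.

y_n = 2.23 m

Manning's equation rearranged: A R^(2/3) = nQ / (1·√S) = 0.015 × 7.22 / (√0.0004801) = 4.943.
Trying y = 2.52 m: A R^(2/3) = 5.499 — high.
Trying y = 1.94 m: A R^(2/3) = 4.161 — low.
Trying y = 2.23 m: A R^(2/3) = 4.946 — ≈ 4.943.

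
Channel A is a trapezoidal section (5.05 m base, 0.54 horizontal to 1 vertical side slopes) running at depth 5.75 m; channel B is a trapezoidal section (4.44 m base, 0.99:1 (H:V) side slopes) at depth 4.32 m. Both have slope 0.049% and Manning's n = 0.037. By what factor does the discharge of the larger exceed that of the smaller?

Channel A: With bottom width b = 5.05 m and side slope z = 0.54: A = (b + zy)y = (5.05 + 0.54×5.75)×5.75 = 46.89 m²; P = b + 2y√(1+z²) = 5.05 + 2×5.75×1.136 = 18.12 m. Hydraulic radius R = A/P = 46.89/18.12 = 2.588 m. Q_A = (1/0.037)·46.89·2.588^(2/3)·√0.00049 = 52.88 m³/s.
Channel B: With bottom width b = 4.44 m and side slope z = 0.99: A = (b + zy)y = (4.44 + 0.99×4.32)×4.32 = 37.66 m²; P = b + 2y√(1+z²) = 4.44 + 2×4.32×1.407 = 16.6 m. Hydraulic radius R = A/P = 37.66/16.6 = 2.269 m. Q_B = (1/0.037)·37.66·2.269^(2/3)·√0.00049 = 38.9 m³/s.
The larger discharge is 52.88 m³/s and the smaller is 38.9 m³/s; the ratio is 1.36.

1.36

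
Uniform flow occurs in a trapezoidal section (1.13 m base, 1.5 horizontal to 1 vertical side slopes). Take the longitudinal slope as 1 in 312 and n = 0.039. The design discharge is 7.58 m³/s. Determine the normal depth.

Manning's equation rearranged: A R^(2/3) = nQ / (1·√S) = 0.039 × 7.58 / (√0.003205) = 5.222.
Try y = 1.96 m: A R^(2/3) = 7.834 — over.
Try y = 1.36 m: A R^(2/3) = 3.446 — short.
Try y = 1.64 m: A R^(2/3) = 5.225 — ≈ 5.222.

y_n = 1.64 m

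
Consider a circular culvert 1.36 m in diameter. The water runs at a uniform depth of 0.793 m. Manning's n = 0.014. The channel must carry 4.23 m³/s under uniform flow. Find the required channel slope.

S = 0.017

For a circular section of diameter D = 1.36 m at depth y = 0.793 m, the central angle is θ = 2 arccos(1 − 2y/D) = 3.475 rad. Then A = (D²/8)(θ − sin θ) = 0.8793 m² and P = Dθ/2 = 2.363 m.
Hydraulic radius R = A/P = 0.8793/2.363 = 0.3721 m.
From Manning's equation, S = [nQ / (1 A R^(2/3))]² = [0.014 × 4.23 / (1 × 0.8793 × 0.3721^(2/3))]² = 0.017.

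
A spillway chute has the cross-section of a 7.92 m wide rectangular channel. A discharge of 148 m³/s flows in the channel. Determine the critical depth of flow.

For a rectangular channel, critical depth y_c = (q²/g)^(1/3) where q = Q/b = 148/7.92 = 18.69 m²/s.
So y_c = (18.69²/9.81)^(1/3) = 3.29 m.

y_c = 3.29 m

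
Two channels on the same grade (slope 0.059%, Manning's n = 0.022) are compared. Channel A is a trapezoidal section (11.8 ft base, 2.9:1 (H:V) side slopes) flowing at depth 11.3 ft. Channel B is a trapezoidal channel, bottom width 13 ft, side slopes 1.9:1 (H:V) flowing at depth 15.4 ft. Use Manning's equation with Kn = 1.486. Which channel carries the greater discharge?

channel B

Channel A: With bottom width b = 11.8 ft and side slope z = 2.9: A = (b + zy)y = (11.8 + 2.9×11.3)×11.3 = 503.6 ft²; P = b + 2y√(1+z²) = 11.8 + 2×11.3×3.068 = 81.13 ft. Hydraulic radius R = A/P = 503.6/81.13 = 6.208 ft. Q_A = (1.486/0.022)·503.6·6.208^(2/3)·√0.00059 = 2791 ft³/s.
Channel B: With bottom width b = 13 ft and side slope z = 1.9: A = (b + zy)y = (13 + 1.9×15.4)×15.4 = 650.8 ft²; P = b + 2y√(1+z²) = 13 + 2×15.4×2.147 = 79.13 ft. Hydraulic radius R = A/P = 650.8/79.13 = 8.224 ft. Q_B = (1.486/0.022)·650.8·8.224^(2/3)·√0.00059 = 4351 ft³/s.
Q_A = 2791 ft³/s vs Q_B = 4351 ft³/s, so channel B carries more.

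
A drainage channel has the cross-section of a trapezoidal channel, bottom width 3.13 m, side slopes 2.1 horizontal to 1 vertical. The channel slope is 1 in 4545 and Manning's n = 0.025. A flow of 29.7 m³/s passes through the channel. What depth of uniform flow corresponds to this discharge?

y_n = 3.33 m

Manning's equation rearranged: A R^(2/3) = nQ / (1·√S) = 0.025 × 29.7 / (√0.00022) = 50.06.
Try y = 3.63 m: A R^(2/3) = 60.93 — over.
Try y = 3.33 m: A R^(2/3) = 50.07 — close enough.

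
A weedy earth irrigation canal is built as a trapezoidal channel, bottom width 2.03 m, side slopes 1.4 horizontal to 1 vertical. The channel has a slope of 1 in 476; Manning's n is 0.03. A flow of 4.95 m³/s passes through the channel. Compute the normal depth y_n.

y_n = 1.14 m

Manning's equation rearranged: A R^(2/3) = nQ / (1·√S) = 0.03 × 4.95 / (√0.002101) = 3.24.
Trying y = 1.38 m: A R^(2/3) = 4.738 — high.
Trying y = 0.796 m: A R^(2/3) = 1.629 — low.
Trying y = 1.14 m: A R^(2/3) = 3.242 — matches.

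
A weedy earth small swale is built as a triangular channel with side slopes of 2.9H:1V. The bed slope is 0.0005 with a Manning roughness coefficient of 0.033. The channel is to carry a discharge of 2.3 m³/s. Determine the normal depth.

Manning's equation rearranged: A R^(2/3) = nQ / (1·√S) = 0.033 × 2.3 / (√0.0005) = 3.394.
Try y = 1.56 m: A R^(2/3) = 5.76 — high.
Try y = 1.05 m: A R^(2/3) = 2.004 — low.
Try y = 1.28 m: A R^(2/3) = 3.399 — ≈ 3.394.

y_n = 1.28 m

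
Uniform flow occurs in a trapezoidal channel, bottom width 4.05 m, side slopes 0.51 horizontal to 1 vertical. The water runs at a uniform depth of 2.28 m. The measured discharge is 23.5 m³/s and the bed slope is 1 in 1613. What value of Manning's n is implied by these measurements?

With bottom width b = 4.05 m and side slope z = 0.51: A = (b + zy)y = (4.05 + 0.51×2.28)×2.28 = 11.89 m²; P = b + 2y√(1+z²) = 4.05 + 2×2.28×1.123 = 9.169 m.
Hydraulic radius R = A/P = 11.89/9.169 = 1.296 m.
Rearranging Manning's equation: n = (1/Q) A R^(2/3) S^(1/2) = (1/23.5) × 11.89 × 1.296^(2/3) × √0.00062 = 0.015.

n = 0.015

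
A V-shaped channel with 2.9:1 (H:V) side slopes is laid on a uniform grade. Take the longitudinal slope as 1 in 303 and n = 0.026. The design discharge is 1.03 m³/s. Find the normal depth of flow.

Manning's equation rearranged: A R^(2/3) = nQ / (1·√S) = 0.026 × 1.03 / (√0.0033) = 0.4662.
Trying y = 0.51 m: A R^(2/3) = 0.2922 — low.
Trying y = 0.661 m: A R^(2/3) = 0.5834 — high.
Trying y = 0.608 m: A R^(2/3) = 0.4669 — ≈ 0.4662.

y_n = 0.608 m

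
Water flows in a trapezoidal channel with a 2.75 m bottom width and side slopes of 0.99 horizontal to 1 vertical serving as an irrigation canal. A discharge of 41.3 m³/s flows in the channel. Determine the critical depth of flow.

y_c = 2.18 m

At critical depth, Q² T / (g A³) = 1, i.e. A³/T = Q²/g = 41.3²/9.81 = 173.9.
Trying y = 1.6 m: A³/T = 56.34 — low.
Trying y = 2.4 m: A³/T = 248.2 — high.
Trying y = 2.18 m: A³/T = 173.4 — ≈ 173.9.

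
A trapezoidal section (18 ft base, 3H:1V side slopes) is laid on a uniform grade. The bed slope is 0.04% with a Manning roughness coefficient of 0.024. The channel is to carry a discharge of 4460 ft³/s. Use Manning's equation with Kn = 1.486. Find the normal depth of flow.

y_n = 14.5 ft

Manning's equation rearranged: A R^(2/3) = nQ / (1.486·√S) = 0.024 × 4460 / (1.486 × √0.0004) = 3602.
Trying y = 12.1 ft: A R^(2/3) = 2393 — too small.
Trying y = 17.3 ft: A R^(2/3) = 5421 — too large.
Trying y = 14.5 ft: A R^(2/3) = 3605 — matches.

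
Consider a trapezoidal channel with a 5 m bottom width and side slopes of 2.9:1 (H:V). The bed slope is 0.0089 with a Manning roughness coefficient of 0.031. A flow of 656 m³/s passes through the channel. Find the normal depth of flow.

Manning's equation rearranged: A R^(2/3) = nQ / (1·√S) = 0.031 × 656 / (√0.0089) = 215.6.
Try y = 6.69 m: A R^(2/3) = 379.6 — high.
Try y = 3.92 m: A R^(2/3) = 108.8 — low.
Try y = 5.27 m: A R^(2/3) = 215.5 — matches.

y_n = 5.27 m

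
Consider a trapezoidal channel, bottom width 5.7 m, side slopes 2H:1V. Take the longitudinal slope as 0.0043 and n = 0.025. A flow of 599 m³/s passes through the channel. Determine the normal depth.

y_n = 5.94 m

Manning's equation rearranged: A R^(2/3) = nQ / (1·√S) = 0.025 × 599 / (√0.0043) = 228.4.
Try y = 6.84 m: A R^(2/3) = 314.4 — too large.
Try y = 5.94 m: A R^(2/3) = 228.5 — ≈ 228.4.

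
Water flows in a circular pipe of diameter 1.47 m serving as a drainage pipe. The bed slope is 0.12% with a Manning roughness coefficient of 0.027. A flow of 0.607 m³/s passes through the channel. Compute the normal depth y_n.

y_n = 0.772 m

Manning's equation rearranged: A R^(2/3) = nQ / (1·√S) = 0.027 × 0.607 / (√0.0012) = 0.4731.
Try y = 0.944 m: A R^(2/3) = 0.6473 — over.
Try y = 0.586 m: A R^(2/3) = 0.2916 — short.
Try y = 0.772 m: A R^(2/3) = 0.4728 — close enough.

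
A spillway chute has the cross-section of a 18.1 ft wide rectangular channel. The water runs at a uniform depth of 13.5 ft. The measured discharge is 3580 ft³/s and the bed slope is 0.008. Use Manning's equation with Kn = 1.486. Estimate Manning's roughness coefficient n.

n = 0.028

Flow area A = b·y = 18.1 × 13.5 = 244.4 ft². Wetted perimeter P = b + 2y = 18.1 + 2×13.5 = 45.1 ft.
Hydraulic radius R = A/P = 244.4/45.1 = 5.418 ft.
Rearranging Manning's equation: n = (1.486/Q) A R^(2/3) S^(1/2) = (1.486/3580) × 244.4 × 5.418^(2/3) × √0.008 = 0.028.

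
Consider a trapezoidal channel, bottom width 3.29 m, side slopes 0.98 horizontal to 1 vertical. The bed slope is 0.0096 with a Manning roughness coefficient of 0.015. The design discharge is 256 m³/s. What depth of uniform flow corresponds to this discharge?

y_n = 3.71 m

Manning's equation rearranged: A R^(2/3) = nQ / (1·√S) = 0.015 × 256 / (√0.0096) = 39.19.
At y = 4.56 m: A R^(2/3) = 59.9 — too large.
At y = 2.55 m: A R^(2/3) = 18.61 — too small.
At y = 3.71 m: A R^(2/3) = 39.12 — ≈ 39.19.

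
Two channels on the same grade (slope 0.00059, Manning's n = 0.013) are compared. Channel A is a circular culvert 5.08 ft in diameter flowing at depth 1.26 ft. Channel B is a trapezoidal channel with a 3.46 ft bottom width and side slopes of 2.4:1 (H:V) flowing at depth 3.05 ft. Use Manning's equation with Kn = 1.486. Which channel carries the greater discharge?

channel B

Channel A: For a circular section of diameter D = 5.08 ft at depth y = 1.26 ft, the central angle is θ = 2 arccos(1 − 2y/D) = 2.085 rad. Then A = (D²/8)(θ − sin θ) = 3.919 ft² and P = Dθ/2 = 5.297 ft. Hydraulic radius R = A/P = 3.919/5.297 = 0.7398 ft. Q_A = (1.486/0.013)·3.919·0.7398^(2/3)·√0.00059 = 8.9 ft³/s.
Channel B: With bottom width b = 3.46 ft and side slope z = 2.4: A = (b + zy)y = (3.46 + 2.4×3.05)×3.05 = 32.88 ft²; P = b + 2y√(1+z²) = 3.46 + 2×3.05×2.6 = 19.32 ft. Hydraulic radius R = A/P = 32.88/19.32 = 1.702 ft. Q_B = (1.486/0.013)·32.88·1.702^(2/3)·√0.00059 = 130.1 ft³/s.
Q_A = 8.9 ft³/s vs Q_B = 130.1 ft³/s, so channel B carries more.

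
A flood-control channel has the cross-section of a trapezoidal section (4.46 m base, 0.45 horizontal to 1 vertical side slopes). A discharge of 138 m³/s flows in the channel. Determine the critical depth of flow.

y_c = 4 m

At critical depth, Q² T / (g A³) = 1, i.e. A³/T = Q²/g = 138²/9.81 = 1941.
Trying y = 2.73 m: A³/T = 541.5 — short.
Trying y = 4.53 m: A³/T = 2988 — over.
Trying y = 4 m: A³/T = 1948 — matches.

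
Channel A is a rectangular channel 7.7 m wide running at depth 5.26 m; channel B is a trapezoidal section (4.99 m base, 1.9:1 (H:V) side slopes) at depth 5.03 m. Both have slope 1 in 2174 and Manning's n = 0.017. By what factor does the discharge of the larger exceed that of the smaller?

2.08

Channel A: Flow area A = b·y = 7.7 × 5.26 = 40.5 m². Wetted perimeter P = b + 2y = 7.7 + 2×5.26 = 18.22 m. Hydraulic radius R = A/P = 40.5/18.22 = 2.223 m. Q_A = (1/0.017)·40.5·2.223^(2/3)·√0.00046 = 87.03 m³/s.
Channel B: With bottom width b = 4.99 m and side slope z = 1.9: A = (b + zy)y = (4.99 + 1.9×5.03)×5.03 = 73.17 m²; P = b + 2y√(1+z²) = 4.99 + 2×5.03×2.147 = 26.59 m. Hydraulic radius R = A/P = 73.17/26.59 = 2.752 m. Q_B = (1/0.017)·73.17·2.752^(2/3)·√0.00046 = 181.3 m³/s.
The larger discharge is 181.3 m³/s and the smaller is 87.03 m³/s; the ratio is 2.08.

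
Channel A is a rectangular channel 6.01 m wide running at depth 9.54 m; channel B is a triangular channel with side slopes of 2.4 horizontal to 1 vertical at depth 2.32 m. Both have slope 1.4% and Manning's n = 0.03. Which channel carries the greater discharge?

channel A

Channel A: Flow area A = b·y = 6.01 × 9.54 = 57.34 m². Wetted perimeter P = b + 2y = 6.01 + 2×9.54 = 25.09 m. Hydraulic radius R = A/P = 57.34/25.09 = 2.285 m. Q_A = (1/0.03)·57.34·2.285^(2/3)·√0.014 = 392.3 m³/s.
Channel B: For a triangular section with side slope z = 2.4: A = zy² = 2.4×2.32² = 12.92 m²; P = 2y√(1+z²) = 2×2.32×2.6 = 12.06 m. Hydraulic radius R = A/P = 12.92/12.06 = 1.071 m. Q_B = (1/0.03)·12.92·1.071^(2/3)·√0.014 = 53.32 m³/s.
Q_A = 392.3 m³/s vs Q_B = 53.32 m³/s, so channel A carries more.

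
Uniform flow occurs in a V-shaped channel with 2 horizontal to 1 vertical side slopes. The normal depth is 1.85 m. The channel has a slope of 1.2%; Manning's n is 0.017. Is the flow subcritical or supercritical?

For a triangular section with side slope z = 2: A = zy² = 2×1.85² = 6.845 m²; P = 2y√(1+z²) = 2×1.85×2.236 = 8.273 m.
Hydraulic radius R = A/P = 6.845/8.273 = 0.8273 m.
V = (1/n) R^(2/3) √S = (1/0.017) × 0.8273^(2/3) × √0.012 = 5.679 m/s. Hydraulic depth D_h = A/T = 6.845/7.4 = 0.925 m.
Froude number Fr = V/√(g·D_h) = 5.679/√(9.81×0.925) = 1.89, which is greater than 1, so the flow is supercritical.

supercritical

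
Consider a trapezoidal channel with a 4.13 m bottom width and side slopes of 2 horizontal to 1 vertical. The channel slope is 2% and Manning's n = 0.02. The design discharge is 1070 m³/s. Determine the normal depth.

Manning's equation rearranged: A R^(2/3) = nQ / (1·√S) = 0.02 × 1070 / (√0.02) = 151.3.
Trying y = 5.67 m: A R^(2/3) = 181.4 — high.
Trying y = 4.19 m: A R^(2/3) = 91.12 — low.
Trying y = 5.24 m: A R^(2/3) = 151.3 — close enough.

y_n = 5.24 m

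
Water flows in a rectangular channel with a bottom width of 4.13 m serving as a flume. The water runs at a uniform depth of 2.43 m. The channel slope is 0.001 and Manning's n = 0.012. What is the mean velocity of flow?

V = 2.84 m/s

Flow area A = b·y = 4.13 × 2.43 = 10.04 m². Wetted perimeter P = b + 2y = 4.13 + 2×2.43 = 8.99 m.
Hydraulic radius R = A/P = 10.04/8.99 = 1.116 m.
From Manning's equation, V = (1/n) R^(2/3) S^(1/2) = (1/0.012) × 1.116^(2/3) × 0.001^(1/2) = 2.84 m/s.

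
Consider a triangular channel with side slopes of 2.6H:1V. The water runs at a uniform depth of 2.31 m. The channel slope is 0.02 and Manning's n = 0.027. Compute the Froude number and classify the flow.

For a triangular section with side slope z = 2.6: A = zy² = 2.6×2.31² = 13.87 m²; P = 2y√(1+z²) = 2×2.31×2.786 = 12.87 m.
Hydraulic radius R = A/P = 13.87/12.87 = 1.078 m.
V = (1/n) R^(2/3) √S = (1/0.027) × 1.078^(2/3) × √0.02 = 5.507 m/s. Hydraulic depth D_h = A/T = 13.87/12.01 = 1.155 m.
Froude number Fr = V/√(g·D_h) = 5.507/√(9.81×1.155) = 1.64, which is greater than 1, so the flow is supercritical.

supercritical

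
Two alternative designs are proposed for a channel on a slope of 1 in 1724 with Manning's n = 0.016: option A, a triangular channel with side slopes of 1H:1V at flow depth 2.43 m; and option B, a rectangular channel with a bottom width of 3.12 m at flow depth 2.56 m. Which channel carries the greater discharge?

Channel A: For a triangular section with side slope z = 1: A = zy² = 1×2.43² = 5.905 m²; P = 2y√(1+z²) = 2×2.43×1.414 = 6.873 m. Hydraulic radius R = A/P = 5.905/6.873 = 0.8591 m. Q_A = (1/0.016)·5.905·0.8591^(2/3)·√0.00058 = 8.033 m³/s.
Channel B: Flow area A = b·y = 3.12 × 2.56 = 7.987 m². Wetted perimeter P = b + 2y = 3.12 + 2×2.56 = 8.24 m. Hydraulic radius R = A/P = 7.987/8.24 = 0.9693 m. Q_B = (1/0.016)·7.987·0.9693^(2/3)·√0.00058 = 11.78 m³/s.
Q_A = 8.033 m³/s vs Q_B = 11.78 m³/s, so channel B carries more.

channel B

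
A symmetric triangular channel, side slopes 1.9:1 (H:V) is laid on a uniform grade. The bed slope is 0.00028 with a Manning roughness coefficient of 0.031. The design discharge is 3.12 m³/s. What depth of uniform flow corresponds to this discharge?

Manning's equation rearranged: A R^(2/3) = nQ / (1·√S) = 0.031 × 3.12 / (√0.00028) = 5.78.
Try y = 2.33 m: A R^(2/3) = 10.53 — too large.
Try y = 1.86 m: A R^(2/3) = 5.773 — close enough.

y_n = 1.86 m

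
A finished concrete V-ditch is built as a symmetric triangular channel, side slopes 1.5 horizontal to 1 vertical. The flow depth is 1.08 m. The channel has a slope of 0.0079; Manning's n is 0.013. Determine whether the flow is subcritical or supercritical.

supercritical

For a triangular section with side slope z = 1.5: A = zy² = 1.5×1.08² = 1.75 m²; P = 2y√(1+z²) = 2×1.08×1.803 = 3.894 m.
Hydraulic radius R = A/P = 1.75/3.894 = 0.4493 m.
V = (1/n) R^(2/3) √S = (1/0.013) × 0.4493^(2/3) × √0.0079 = 4.011 m/s. Hydraulic depth D_h = A/T = 1.75/3.24 = 0.54 m.
Froude number Fr = V/√(g·D_h) = 4.011/√(9.81×0.54) = 1.74, which is greater than 1, so the flow is supercritical.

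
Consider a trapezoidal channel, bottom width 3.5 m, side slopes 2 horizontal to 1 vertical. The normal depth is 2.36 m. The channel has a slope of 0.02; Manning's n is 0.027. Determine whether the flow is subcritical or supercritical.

With bottom width b = 3.5 m and side slope z = 2: A = (b + zy)y = (3.5 + 2×2.36)×2.36 = 19.4 m²; P = b + 2y√(1+z²) = 3.5 + 2×2.36×2.236 = 14.05 m.
Hydraulic radius R = A/P = 19.4/14.05 = 1.38 m.
V = (1/n) R^(2/3) √S = (1/0.027) × 1.38^(2/3) × √0.02 = 6.493 m/s. Hydraulic depth D_h = A/T = 19.4/12.94 = 1.499 m.
Froude number Fr = V/√(g·D_h) = 6.493/√(9.81×1.499) = 1.69, which is greater than 1, so the flow is supercritical.

supercritical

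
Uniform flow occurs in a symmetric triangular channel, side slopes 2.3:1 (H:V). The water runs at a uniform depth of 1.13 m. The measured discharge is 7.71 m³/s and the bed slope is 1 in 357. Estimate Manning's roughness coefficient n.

n = 0.013

For a triangular section with side slope z = 2.3: A = zy² = 2.3×1.13² = 2.937 m²; P = 2y√(1+z²) = 2×1.13×2.508 = 5.668 m.
Hydraulic radius R = A/P = 2.937/5.668 = 0.5181 m.
Rearranging Manning's equation: n = (1/Q) A R^(2/3) S^(1/2) = (1/7.71) × 2.937 × 0.5181^(2/3) × √0.002801 = 0.013.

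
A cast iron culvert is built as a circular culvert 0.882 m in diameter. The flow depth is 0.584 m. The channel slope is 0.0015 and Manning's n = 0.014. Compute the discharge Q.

Q = 0.479 m³/s

For a circular section of diameter D = 0.882 m at depth y = 0.584 m, the central angle is θ = 2 arccos(1 − 2y/D) = 3.802 rad. Then A = (D²/8)(θ − sin θ) = 0.4294 m² and P = Dθ/2 = 1.677 m.
Hydraulic radius R = A/P = 0.4294/1.677 = 0.2561 m.
Manning's equation: Q = (1/n) A R^(2/3) S^(1/2) = (1/0.014) × 0.4294 × 0.2561^(2/3) × 0.0015^(1/2) = 0.479 m³/s.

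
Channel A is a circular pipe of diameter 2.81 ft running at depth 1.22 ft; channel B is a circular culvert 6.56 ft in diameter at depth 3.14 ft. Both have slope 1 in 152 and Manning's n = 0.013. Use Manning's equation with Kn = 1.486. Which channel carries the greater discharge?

channel B

Channel A: For a circular section of diameter D = 2.81 ft at depth y = 1.22 ft, the central angle is θ = 2 arccos(1 − 2y/D) = 2.877 rad. Then A = (D²/8)(θ − sin θ) = 2.582 ft² and P = Dθ/2 = 4.043 ft. Hydraulic radius R = A/P = 2.582/4.043 = 0.6388 ft. Q_A = (1.486/0.013)·2.582·0.6388^(2/3)·√0.006579 = 17.76 ft³/s.
Channel B: For a circular section of diameter D = 6.56 ft at depth y = 3.14 ft, the central angle is θ = 2 arccos(1 − 2y/D) = 3.056 rad. Then A = (D²/8)(θ − sin θ) = 15.98 ft² and P = Dθ/2 = 10.02 ft. Hydraulic radius R = A/P = 15.98/10.02 = 1.594 ft. Q_B = (1.486/0.013)·15.98·1.594^(2/3)·√0.006579 = 202.2 ft³/s.
Q_A = 17.76 ft³/s vs Q_B = 202.2 ft³/s, so channel B carries more.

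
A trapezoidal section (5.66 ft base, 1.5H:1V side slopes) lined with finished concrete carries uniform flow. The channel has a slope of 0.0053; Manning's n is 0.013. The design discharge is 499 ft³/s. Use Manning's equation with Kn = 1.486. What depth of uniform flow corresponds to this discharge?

Manning's equation rearranged: A R^(2/3) = nQ / (1.486·√S) = 0.013 × 499 / (1.486 × √0.0053) = 59.96.
Try y = 2.53 ft: A R^(2/3) = 32.97 — short.
Try y = 4.18 ft: A R^(2/3) = 89.53 — over.
Try y = 3.43 ft: A R^(2/3) = 59.92 — matches.

y_n = 3.43 ft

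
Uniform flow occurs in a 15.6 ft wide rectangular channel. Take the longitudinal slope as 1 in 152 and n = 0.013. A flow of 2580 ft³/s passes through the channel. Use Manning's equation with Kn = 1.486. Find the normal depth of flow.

y_n = 7.35 ft

Manning's equation rearranged: A R^(2/3) = nQ / (1.486·√S) = 0.013 × 2580 / (1.486 × √0.006579) = 278.3.
Try y = 8.68 ft: A R^(2/3) = 347.3 — too large.
Try y = 7.35 ft: A R^(2/3) = 278.4 — close enough.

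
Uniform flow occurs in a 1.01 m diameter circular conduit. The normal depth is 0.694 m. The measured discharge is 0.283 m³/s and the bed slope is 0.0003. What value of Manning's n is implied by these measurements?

For a circular section of diameter D = 1.01 m at depth y = 0.694 m, the central angle is θ = 2 arccos(1 − 2y/D) = 3.909 rad. Then A = (D²/8)(θ − sin θ) = 0.5869 m² and P = Dθ/2 = 1.974 m.
Hydraulic radius R = A/P = 0.5869/1.974 = 0.2973 m.
Rearranging Manning's equation: n = (1/Q) A R^(2/3) S^(1/2) = (1/0.283) × 0.5869 × 0.2973^(2/3) × √0.0003 = 0.016.

n = 0.016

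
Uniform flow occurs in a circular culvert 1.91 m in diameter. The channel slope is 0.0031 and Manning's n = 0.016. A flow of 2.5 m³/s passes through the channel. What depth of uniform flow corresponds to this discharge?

Manning's equation rearranged: A R^(2/3) = nQ / (1·√S) = 0.016 × 2.5 / (√0.0031) = 0.7184.
At y = 0.739 m: A R^(2/3) = 0.5549 — too small.
At y = 0.852 m: A R^(2/3) = 0.7179 — ≈ 0.7184.

y_n = 0.852 m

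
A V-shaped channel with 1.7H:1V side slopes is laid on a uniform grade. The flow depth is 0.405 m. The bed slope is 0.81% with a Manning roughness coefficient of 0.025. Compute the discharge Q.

For a triangular section with side slope z = 1.7: A = zy² = 1.7×0.405² = 0.2788 m²; P = 2y√(1+z²) = 2×0.405×1.972 = 1.598 m.
Hydraulic radius R = A/P = 0.2788/1.598 = 0.1745 m.
Manning's equation: Q = (1/n) A R^(2/3) S^(1/2) = (1/0.025) × 0.2788 × 0.1745^(2/3) × 0.0081^(1/2) = 0.314 m³/s.

Q = 0.314 m³/s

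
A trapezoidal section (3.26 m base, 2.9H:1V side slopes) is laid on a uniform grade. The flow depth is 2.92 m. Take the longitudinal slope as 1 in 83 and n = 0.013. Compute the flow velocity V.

With bottom width b = 3.26 m and side slope z = 2.9: A = (b + zy)y = (3.26 + 2.9×2.92)×2.92 = 34.25 m²; P = b + 2y√(1+z²) = 3.26 + 2×2.92×3.068 = 21.17 m.
Hydraulic radius R = A/P = 34.25/21.17 = 1.617 m.
From Manning's equation, V = (1/n) R^(2/3) S^(1/2) = (1/0.013) × 1.617^(2/3) × 0.01205^(1/2) = 11.6 m/s.

V = 11.6 m/s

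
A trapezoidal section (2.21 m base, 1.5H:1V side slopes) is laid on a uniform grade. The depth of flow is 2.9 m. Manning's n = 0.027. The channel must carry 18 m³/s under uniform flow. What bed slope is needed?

With bottom width b = 2.21 m and side slope z = 1.5: A = (b + zy)y = (2.21 + 1.5×2.9)×2.9 = 19.02 m²; P = b + 2y√(1+z²) = 2.21 + 2×2.9×1.803 = 12.67 m.
Hydraulic radius R = A/P = 19.02/12.67 = 1.502 m.
From Manning's equation, S = [nQ / (1 A R^(2/3))]² = [0.027 × 18 / (1 × 19.02 × 1.502^(2/3))]² = 0.000379.

S = 0.000379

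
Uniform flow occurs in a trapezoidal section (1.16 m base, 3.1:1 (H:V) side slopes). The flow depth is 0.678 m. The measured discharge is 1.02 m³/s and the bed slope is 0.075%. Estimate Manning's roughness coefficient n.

With bottom width b = 1.16 m and side slope z = 3.1: A = (b + zy)y = (1.16 + 3.1×0.678)×0.678 = 2.212 m²; P = b + 2y√(1+z²) = 1.16 + 2×0.678×3.257 = 5.577 m.
Hydraulic radius R = A/P = 2.212/5.577 = 0.3965 m.
Rearranging Manning's equation: n = (1/Q) A R^(2/3) S^(1/2) = (1/1.02) × 2.212 × 0.3965^(2/3) × √0.00075 = 0.032.

n = 0.032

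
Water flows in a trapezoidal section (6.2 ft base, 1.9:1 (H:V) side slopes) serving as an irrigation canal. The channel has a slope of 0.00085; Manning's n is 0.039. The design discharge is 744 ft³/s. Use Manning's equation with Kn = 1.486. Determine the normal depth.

y_n = 9.53 ft

Manning's equation rearranged: A R^(2/3) = nQ / (1.486·√S) = 0.039 × 744 / (1.486 × √0.00085) = 669.7.
Trying y = 11.3 ft: A R^(2/3) = 999.3 — too large.
Trying y = 9.53 ft: A R^(2/3) = 669.7 — ≈ 669.7.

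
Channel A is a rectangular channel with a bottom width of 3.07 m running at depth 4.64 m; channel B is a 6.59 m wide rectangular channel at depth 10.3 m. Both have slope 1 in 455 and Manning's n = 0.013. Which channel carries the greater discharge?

channel B

Channel A: Flow area A = b·y = 3.07 × 4.64 = 14.24 m². Wetted perimeter P = b + 2y = 3.07 + 2×4.64 = 12.35 m. Hydraulic radius R = A/P = 14.24/12.35 = 1.153 m. Q_A = (1/0.013)·14.24·1.153^(2/3)·√0.002198 = 56.5 m³/s.
Channel B: Flow area A = b·y = 6.59 × 10.3 = 67.88 m². Wetted perimeter P = b + 2y = 6.59 + 2×10.3 = 27.19 m. Hydraulic radius R = A/P = 67.88/27.19 = 2.496 m. Q_B = (1/0.013)·67.88·2.496^(2/3)·√0.002198 = 450.5 m³/s.
Q_A = 56.5 m³/s vs Q_B = 450.5 m³/s, so channel B carries more.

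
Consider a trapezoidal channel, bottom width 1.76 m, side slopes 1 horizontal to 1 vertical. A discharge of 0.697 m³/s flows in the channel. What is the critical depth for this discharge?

At critical depth, Q² T / (g A³) = 1, i.e. A³/T = Q²/g = 0.697²/9.81 = 0.04952.
At y = 0.265 m: A³/T = 0.06748 — high.
At y = 0.24 m: A³/T = 0.04937 — matches.

y_c = 0.24 m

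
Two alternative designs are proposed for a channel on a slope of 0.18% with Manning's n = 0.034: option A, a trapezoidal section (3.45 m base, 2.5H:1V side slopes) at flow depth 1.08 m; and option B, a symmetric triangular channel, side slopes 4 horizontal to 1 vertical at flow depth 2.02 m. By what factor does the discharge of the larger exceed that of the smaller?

Channel A: With bottom width b = 3.45 m and side slope z = 2.5: A = (b + zy)y = (3.45 + 2.5×1.08)×1.08 = 6.642 m²; P = b + 2y√(1+z²) = 3.45 + 2×1.08×2.693 = 9.266 m. Hydraulic radius R = A/P = 6.642/9.266 = 0.7168 m. Q_A = (1/0.034)·6.642·0.7168^(2/3)·√0.0018 = 6.638 m³/s.
Channel B: For a triangular section with side slope z = 4: A = zy² = 4×2.02² = 16.32 m²; P = 2y√(1+z²) = 2×2.02×4.123 = 16.66 m. Hydraulic radius R = A/P = 16.32/16.66 = 0.9798 m. Q_B = (1/0.034)·16.32·0.9798^(2/3)·√0.0018 = 20.09 m³/s.
The larger discharge is 20.09 m³/s and the smaller is 6.638 m³/s; the ratio is 3.03.

3.03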